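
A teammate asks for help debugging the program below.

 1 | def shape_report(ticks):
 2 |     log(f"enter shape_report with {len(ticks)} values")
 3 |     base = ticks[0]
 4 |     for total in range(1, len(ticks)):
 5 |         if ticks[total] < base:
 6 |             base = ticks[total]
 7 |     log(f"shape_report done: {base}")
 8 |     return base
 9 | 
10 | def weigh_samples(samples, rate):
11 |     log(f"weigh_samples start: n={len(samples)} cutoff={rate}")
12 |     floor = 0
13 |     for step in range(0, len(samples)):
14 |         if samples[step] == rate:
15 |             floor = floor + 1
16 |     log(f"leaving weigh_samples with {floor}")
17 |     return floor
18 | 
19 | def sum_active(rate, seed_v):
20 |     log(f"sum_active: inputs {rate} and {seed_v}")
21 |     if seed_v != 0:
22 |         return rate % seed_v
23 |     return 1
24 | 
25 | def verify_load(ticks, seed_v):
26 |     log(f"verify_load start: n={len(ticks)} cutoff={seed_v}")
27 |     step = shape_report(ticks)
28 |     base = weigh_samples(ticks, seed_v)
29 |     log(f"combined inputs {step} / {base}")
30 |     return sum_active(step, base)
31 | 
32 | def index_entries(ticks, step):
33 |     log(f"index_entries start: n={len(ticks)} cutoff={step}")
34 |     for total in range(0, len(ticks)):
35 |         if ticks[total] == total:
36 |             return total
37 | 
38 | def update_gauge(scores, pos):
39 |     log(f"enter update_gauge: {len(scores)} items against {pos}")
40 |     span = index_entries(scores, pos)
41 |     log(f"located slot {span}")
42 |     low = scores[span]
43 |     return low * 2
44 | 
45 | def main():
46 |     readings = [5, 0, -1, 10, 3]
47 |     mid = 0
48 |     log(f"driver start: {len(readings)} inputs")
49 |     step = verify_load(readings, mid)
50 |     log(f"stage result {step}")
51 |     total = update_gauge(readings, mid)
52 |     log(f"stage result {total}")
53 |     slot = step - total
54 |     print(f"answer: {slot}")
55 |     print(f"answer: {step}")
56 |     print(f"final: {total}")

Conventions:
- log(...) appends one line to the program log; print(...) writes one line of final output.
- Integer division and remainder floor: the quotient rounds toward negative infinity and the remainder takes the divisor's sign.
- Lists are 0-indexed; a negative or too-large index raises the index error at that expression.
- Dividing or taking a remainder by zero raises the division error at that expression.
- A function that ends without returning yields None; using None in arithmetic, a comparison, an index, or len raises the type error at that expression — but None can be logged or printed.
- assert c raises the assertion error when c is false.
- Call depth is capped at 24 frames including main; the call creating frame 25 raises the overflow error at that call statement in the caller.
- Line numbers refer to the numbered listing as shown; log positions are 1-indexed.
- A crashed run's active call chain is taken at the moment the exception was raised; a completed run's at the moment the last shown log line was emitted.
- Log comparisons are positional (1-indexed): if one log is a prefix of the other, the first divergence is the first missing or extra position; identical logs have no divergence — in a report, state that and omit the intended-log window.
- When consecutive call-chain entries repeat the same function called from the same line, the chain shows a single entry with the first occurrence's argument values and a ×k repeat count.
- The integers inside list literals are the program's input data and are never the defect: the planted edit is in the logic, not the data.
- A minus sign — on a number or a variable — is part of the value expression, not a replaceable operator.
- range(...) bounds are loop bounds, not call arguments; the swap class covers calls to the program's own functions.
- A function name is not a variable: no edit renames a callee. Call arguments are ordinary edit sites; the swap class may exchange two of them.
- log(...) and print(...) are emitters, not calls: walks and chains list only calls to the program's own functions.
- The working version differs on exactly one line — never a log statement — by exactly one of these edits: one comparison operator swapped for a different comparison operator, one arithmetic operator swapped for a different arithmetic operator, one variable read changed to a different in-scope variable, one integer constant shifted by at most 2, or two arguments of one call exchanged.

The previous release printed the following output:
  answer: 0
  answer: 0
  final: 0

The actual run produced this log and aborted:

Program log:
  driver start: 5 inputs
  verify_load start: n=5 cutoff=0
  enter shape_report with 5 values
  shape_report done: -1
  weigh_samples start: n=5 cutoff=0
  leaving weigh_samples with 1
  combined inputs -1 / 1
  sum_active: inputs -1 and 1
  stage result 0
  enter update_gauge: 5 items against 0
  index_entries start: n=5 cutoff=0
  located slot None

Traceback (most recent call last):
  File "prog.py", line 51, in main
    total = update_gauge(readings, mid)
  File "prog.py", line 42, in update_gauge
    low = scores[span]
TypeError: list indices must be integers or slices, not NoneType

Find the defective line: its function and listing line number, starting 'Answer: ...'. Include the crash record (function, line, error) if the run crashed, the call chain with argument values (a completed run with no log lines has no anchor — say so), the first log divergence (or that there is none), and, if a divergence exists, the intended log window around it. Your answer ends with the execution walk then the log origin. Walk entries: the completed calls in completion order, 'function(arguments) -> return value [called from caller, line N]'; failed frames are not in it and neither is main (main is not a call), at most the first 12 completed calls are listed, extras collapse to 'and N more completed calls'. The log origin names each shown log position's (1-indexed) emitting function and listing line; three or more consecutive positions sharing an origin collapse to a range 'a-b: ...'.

Answer: the defect is in index_entries at line 35.
Key fact: The earliest visible damage is log position 12 — 'located slot None' rather than the intended 'located slot 1'.
Crash: update_gauge, line 42, TypeError.
Call chain: main -> update_gauge([5, 0, -1, 10, 3], 0) (called at line 51).
First divergence: position 12 — the shown line 'located slot None' should read 'located slot 1'.
Intended log window:
  10: enter update_gauge: 5 items against 0
  11: index_entries start: n=5 cutoff=0
  12: located slot 1
  13: stage result 0
Execution walk:
  shape_report([5, 0, -1, 10, 3]) -> -1  [called from verify_load, line 27]
  weigh_samples([5, 0, -1, 10, 3], 0) -> 1  [called from verify_load, line 28]
  sum_active(-1, 1) -> 0  [called from verify_load, line 30]
  verify_load([5, 0, -1, 10, 3], 0) -> 0  [called from main, line 49]
  index_entries([5, 0, -1, 10, 3], 0) -> None  [called from update_gauge, line 40]
Origin of each log line:
  1 — main, line 48
  2 — verify_load, line 26
  3 — shape_report, line 2
  4 — shape_report, line 7
  5 — weigh_samples, line 11
  6 — weigh_samples, line 16
  7 — verify_load, line 29
  8 — sum_active, line 20
  9 — main, line 50
  10 — update_gauge, line 39
  11 — index_entries, line 33
  12 — update_gauge, line 41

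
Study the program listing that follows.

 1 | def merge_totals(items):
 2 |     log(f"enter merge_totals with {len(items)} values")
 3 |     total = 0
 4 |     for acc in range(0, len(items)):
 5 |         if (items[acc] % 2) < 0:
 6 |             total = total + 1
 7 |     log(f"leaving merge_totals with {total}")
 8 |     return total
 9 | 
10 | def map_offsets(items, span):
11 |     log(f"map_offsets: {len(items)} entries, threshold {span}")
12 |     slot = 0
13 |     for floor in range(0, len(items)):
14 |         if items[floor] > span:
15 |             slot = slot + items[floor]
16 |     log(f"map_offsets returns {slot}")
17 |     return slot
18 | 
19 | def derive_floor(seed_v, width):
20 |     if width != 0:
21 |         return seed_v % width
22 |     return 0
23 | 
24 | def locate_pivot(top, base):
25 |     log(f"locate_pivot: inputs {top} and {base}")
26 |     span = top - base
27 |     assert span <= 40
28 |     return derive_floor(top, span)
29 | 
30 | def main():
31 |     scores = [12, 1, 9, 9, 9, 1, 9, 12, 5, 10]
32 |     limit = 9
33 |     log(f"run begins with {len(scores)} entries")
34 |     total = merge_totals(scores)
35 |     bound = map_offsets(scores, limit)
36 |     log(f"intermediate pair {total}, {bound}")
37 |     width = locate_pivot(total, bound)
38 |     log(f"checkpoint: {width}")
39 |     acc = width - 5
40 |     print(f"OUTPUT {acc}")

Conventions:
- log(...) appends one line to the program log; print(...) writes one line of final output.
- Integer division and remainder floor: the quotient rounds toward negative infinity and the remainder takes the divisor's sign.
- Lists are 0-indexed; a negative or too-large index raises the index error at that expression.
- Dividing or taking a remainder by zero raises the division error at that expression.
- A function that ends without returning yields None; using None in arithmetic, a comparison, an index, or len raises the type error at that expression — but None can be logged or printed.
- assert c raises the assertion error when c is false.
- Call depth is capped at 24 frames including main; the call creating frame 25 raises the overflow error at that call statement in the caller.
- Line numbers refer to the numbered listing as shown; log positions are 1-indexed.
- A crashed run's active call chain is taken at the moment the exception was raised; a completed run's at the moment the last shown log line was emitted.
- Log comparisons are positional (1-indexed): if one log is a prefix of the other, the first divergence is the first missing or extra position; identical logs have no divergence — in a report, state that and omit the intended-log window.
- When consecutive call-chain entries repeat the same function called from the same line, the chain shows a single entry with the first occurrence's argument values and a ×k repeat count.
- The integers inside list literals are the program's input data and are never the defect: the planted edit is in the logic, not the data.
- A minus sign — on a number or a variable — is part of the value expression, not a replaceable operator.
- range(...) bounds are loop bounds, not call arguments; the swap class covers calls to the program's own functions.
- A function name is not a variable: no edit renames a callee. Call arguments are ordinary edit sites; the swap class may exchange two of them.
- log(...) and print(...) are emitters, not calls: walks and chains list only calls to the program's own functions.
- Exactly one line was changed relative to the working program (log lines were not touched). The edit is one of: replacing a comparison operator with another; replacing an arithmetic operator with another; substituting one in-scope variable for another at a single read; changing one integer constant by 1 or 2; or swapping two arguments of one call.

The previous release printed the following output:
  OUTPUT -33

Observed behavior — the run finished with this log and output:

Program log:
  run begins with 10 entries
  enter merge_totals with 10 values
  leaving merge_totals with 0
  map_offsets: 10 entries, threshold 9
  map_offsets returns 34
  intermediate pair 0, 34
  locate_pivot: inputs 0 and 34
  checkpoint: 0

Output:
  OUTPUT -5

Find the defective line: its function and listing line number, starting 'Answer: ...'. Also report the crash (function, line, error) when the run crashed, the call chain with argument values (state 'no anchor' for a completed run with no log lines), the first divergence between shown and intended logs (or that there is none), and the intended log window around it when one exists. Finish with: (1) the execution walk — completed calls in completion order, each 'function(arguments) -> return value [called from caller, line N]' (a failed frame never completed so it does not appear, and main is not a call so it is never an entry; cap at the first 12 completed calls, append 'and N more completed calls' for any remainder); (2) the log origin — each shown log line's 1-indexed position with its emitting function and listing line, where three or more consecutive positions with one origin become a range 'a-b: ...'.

Answer: the defect is in merge_totals at line 5.
Key fact: Everything matches until log position 3, which reads 'leaving merge_totals with 0' in place of 'leaving merge_totals with 3'.
Call chain: main.
First divergence: position 3 — shown 'leaving merge_totals with 0', intended 'leaving merge_totals with 3'.
Intended log window:
  1: run begins with 10 entries
  2: enter merge_totals with 10 values
  3: leaving merge_totals with 3
  4: map_offsets: 10 entries, threshold 9
Execution walk:
  merge_totals([12, 1, 9, 9, 9, 1, 9, 12, 5, 10]) -> 0  [called from main, line 34]
  map_offsets([12, 1, 9, 9, 9, 1, 9, 12, 5, 10], 9) -> 34  [called from main, line 35]
  derive_floor(0, -34) -> 0  [called from locate_pivot, line 28]
  locate_pivot(0, 34) -> 0  [called from main, line 37]
Log line origins:
  1: logged in main at line 33
  2: logged in merge_totals at line 2
  3: logged in merge_totals at line 7
  4: logged in map_offsets at line 11
  5: logged in map_offsets at line 16
  6: logged in main at line 36
  7: logged in locate_pivot at line 25
  8: logged in main at line 38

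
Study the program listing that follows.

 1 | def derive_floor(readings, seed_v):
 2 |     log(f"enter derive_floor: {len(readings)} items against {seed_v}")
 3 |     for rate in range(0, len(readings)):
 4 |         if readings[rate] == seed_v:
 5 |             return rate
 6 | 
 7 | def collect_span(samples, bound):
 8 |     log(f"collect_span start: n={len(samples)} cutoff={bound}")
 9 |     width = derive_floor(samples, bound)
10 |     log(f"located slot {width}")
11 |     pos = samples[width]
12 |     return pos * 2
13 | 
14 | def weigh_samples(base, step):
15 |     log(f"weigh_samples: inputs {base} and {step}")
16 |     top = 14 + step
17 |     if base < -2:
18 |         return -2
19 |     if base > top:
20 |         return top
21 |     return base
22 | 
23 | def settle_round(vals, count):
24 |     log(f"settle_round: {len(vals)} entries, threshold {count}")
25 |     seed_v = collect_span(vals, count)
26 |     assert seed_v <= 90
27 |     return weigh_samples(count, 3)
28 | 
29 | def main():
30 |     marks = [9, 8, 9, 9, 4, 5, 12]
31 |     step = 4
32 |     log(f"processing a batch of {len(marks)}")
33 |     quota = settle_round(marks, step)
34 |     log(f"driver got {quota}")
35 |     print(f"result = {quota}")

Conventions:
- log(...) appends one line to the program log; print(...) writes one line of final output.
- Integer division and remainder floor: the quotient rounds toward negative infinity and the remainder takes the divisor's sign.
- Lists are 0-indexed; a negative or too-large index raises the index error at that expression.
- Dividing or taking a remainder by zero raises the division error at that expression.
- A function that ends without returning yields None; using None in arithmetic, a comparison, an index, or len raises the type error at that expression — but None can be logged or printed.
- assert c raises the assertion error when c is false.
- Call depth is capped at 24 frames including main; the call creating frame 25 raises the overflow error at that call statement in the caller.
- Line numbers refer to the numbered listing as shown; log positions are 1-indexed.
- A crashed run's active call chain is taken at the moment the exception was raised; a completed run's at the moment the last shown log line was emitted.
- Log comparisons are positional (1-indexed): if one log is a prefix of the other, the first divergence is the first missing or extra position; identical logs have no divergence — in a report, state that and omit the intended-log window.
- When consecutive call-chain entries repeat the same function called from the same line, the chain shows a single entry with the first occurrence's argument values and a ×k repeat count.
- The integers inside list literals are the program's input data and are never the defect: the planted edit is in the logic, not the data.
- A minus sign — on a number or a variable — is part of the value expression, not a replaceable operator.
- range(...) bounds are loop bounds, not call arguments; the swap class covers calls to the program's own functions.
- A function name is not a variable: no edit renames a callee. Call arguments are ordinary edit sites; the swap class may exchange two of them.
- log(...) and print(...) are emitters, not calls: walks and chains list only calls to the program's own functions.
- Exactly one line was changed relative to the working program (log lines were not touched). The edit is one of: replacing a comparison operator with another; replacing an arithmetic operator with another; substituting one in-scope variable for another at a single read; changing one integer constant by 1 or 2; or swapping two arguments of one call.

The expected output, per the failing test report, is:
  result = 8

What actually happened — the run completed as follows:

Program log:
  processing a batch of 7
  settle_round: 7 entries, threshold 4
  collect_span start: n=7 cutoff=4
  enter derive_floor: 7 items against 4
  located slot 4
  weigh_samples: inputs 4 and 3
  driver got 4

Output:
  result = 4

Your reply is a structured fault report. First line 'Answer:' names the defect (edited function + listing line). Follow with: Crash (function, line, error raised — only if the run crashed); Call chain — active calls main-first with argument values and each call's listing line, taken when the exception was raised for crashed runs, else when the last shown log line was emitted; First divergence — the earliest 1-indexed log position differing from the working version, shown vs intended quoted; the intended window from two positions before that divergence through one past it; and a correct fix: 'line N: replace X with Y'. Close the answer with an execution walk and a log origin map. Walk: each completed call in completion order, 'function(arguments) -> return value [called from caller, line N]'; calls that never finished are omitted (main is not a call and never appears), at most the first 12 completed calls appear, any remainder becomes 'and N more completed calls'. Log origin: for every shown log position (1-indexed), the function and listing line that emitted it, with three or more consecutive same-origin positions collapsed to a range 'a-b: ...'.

Answer: the defect is in settle_round at line 27.
Key fact: Position 6 is the first bad log line: 'weigh_samples: inputs 4 and 3' should read 'weigh_samples: inputs 8 and 3'.
Call chain: main.
First divergence: position 6 — shown 'weigh_samples: inputs 4 and 3', intended 'weigh_samples: inputs 8 and 3'.
Intended log window:
  4: enter derive_floor: 7 items against 4
  5: located slot 4
  6: weigh_samples: inputs 8 and 3
  7: driver got 8
Execution walk:
  derive_floor([9, 8, 9, 9, 4, 5, 12], 4) -> 4  [called from collect_span, line 9]
  collect_span([9, 8, 9, 9, 4, 5, 12], 4) -> 8  [called from settle_round, line 25]
  weigh_samples(4, 3) -> 4  [called from settle_round, line 27]
  settle_round([9, 8, 9, 9, 4, 5, 12], 4) -> 4  [called from main, line 33]
Log origins:
  1: emitted by main (line 32)
  2: emitted by settle_round (line 24)
  3: emitted by collect_span (line 8)
  4: emitted by derive_floor (line 2)
  5: emitted by collect_span (line 10)
  6: emitted by weigh_samples (line 15)
  7: emitted by main (line 34)
A correct fix: line 27: replace `count` with `seed_v`.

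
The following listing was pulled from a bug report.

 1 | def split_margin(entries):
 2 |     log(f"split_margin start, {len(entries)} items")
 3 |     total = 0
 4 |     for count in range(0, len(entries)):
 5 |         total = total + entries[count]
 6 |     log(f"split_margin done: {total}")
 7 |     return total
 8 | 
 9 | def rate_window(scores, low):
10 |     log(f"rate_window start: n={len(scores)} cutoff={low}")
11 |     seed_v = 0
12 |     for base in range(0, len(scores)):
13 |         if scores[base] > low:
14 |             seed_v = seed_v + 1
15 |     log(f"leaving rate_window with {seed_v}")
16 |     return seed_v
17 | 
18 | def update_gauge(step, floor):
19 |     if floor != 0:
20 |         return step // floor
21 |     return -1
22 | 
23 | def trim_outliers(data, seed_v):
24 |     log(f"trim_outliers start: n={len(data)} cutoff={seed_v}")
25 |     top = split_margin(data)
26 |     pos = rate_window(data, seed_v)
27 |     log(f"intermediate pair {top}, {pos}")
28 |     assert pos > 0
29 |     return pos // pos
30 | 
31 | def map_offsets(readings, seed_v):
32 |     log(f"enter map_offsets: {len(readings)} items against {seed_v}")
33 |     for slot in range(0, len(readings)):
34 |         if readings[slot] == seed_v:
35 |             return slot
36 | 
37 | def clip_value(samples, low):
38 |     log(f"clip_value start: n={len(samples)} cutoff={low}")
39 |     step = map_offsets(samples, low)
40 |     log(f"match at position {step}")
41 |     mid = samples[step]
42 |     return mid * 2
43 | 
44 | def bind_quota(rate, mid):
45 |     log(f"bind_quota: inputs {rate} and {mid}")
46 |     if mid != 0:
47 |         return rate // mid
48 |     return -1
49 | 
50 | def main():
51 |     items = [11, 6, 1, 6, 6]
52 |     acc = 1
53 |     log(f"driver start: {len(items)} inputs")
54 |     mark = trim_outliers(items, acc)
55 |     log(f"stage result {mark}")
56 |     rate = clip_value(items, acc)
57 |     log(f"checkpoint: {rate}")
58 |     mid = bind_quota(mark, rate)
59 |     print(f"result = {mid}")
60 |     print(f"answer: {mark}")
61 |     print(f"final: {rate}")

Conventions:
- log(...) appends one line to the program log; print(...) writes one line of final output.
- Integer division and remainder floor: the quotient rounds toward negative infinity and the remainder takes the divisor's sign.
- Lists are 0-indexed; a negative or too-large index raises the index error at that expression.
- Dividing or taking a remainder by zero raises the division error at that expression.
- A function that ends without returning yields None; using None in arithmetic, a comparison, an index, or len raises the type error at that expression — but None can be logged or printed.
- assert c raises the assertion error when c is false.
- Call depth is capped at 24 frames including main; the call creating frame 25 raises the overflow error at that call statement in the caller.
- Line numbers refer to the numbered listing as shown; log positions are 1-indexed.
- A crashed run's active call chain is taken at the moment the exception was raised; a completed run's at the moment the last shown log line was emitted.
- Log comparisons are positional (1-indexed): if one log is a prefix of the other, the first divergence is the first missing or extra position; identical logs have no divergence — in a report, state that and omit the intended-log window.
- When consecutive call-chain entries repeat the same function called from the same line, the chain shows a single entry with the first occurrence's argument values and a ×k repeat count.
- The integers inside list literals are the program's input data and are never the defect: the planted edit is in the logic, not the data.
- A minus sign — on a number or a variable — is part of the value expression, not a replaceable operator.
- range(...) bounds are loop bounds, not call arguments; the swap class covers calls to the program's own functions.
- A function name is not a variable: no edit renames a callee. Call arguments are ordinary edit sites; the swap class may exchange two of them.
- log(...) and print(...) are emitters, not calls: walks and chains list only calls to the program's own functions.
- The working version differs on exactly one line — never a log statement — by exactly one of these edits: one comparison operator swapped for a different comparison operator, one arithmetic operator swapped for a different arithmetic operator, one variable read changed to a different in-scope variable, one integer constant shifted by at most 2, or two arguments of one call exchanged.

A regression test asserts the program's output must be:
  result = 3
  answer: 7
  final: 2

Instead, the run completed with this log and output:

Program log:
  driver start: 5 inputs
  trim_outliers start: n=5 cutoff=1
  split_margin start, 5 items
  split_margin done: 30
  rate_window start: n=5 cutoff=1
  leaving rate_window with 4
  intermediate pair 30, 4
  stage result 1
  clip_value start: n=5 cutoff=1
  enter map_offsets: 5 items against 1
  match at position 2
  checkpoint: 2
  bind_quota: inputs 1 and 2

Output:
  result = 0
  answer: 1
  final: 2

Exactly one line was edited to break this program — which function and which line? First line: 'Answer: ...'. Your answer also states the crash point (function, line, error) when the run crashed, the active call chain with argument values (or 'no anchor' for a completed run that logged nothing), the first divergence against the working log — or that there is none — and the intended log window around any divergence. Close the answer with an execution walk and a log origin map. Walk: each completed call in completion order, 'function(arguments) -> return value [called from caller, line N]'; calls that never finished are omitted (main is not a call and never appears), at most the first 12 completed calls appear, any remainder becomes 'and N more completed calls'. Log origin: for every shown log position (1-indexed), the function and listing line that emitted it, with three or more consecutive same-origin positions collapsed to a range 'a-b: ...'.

Answer: the defect is in trim_outliers at line 29.
Key observation: Position 8 is the first bad log line: 'stage result 1' should read 'stage result 7'.
Call chain: main -> bind_quota(1, 2) (called at line 58).
First divergence: at position 8 the run shows 'stage result 1' where the working version logs 'stage result 7'.
Intended log window:
  6: leaving rate_window with 4
  7: intermediate pair 30, 4
  8: stage result 7
  9: clip_value start: n=5 cutoff=1
Execution walk:
  split_margin([11, 6, 1, 6, 6]) -> 30  [called from trim_outliers, line 25]
  rate_window([11, 6, 1, 6, 6], 1) -> 4  [called from trim_outliers, line 26]
  trim_outliers([11, 6, 1, 6, 6], 1) -> 1  [called from main, line 54]
  map_offsets([11, 6, 1, 6, 6], 1) -> 2  [called from clip_value, line 39]
  clip_value([11, 6, 1, 6, 6], 1) -> 2  [called from main, line 56]
  bind_quota(1, 2) -> 0  [called from main, line 58]
Log origins:
  1: emitted by main (line 53)
  2: emitted by trim_outliers (line 24)
  3: emitted by split_margin (line 2)
  4: emitted by split_margin (line 6)
  5: emitted by rate_window (line 10)
  6: emitted by rate_window (line 15)
  7: emitted by trim_outliers (line 27)
  8: emitted by main (line 55)
  9: emitted by clip_value (line 38)
  10: emitted by map_offsets (line 32)
  11: emitted by clip_value (line 40)
  12: emitted by main (line 57)
  13: emitted by bind_quota (line 45)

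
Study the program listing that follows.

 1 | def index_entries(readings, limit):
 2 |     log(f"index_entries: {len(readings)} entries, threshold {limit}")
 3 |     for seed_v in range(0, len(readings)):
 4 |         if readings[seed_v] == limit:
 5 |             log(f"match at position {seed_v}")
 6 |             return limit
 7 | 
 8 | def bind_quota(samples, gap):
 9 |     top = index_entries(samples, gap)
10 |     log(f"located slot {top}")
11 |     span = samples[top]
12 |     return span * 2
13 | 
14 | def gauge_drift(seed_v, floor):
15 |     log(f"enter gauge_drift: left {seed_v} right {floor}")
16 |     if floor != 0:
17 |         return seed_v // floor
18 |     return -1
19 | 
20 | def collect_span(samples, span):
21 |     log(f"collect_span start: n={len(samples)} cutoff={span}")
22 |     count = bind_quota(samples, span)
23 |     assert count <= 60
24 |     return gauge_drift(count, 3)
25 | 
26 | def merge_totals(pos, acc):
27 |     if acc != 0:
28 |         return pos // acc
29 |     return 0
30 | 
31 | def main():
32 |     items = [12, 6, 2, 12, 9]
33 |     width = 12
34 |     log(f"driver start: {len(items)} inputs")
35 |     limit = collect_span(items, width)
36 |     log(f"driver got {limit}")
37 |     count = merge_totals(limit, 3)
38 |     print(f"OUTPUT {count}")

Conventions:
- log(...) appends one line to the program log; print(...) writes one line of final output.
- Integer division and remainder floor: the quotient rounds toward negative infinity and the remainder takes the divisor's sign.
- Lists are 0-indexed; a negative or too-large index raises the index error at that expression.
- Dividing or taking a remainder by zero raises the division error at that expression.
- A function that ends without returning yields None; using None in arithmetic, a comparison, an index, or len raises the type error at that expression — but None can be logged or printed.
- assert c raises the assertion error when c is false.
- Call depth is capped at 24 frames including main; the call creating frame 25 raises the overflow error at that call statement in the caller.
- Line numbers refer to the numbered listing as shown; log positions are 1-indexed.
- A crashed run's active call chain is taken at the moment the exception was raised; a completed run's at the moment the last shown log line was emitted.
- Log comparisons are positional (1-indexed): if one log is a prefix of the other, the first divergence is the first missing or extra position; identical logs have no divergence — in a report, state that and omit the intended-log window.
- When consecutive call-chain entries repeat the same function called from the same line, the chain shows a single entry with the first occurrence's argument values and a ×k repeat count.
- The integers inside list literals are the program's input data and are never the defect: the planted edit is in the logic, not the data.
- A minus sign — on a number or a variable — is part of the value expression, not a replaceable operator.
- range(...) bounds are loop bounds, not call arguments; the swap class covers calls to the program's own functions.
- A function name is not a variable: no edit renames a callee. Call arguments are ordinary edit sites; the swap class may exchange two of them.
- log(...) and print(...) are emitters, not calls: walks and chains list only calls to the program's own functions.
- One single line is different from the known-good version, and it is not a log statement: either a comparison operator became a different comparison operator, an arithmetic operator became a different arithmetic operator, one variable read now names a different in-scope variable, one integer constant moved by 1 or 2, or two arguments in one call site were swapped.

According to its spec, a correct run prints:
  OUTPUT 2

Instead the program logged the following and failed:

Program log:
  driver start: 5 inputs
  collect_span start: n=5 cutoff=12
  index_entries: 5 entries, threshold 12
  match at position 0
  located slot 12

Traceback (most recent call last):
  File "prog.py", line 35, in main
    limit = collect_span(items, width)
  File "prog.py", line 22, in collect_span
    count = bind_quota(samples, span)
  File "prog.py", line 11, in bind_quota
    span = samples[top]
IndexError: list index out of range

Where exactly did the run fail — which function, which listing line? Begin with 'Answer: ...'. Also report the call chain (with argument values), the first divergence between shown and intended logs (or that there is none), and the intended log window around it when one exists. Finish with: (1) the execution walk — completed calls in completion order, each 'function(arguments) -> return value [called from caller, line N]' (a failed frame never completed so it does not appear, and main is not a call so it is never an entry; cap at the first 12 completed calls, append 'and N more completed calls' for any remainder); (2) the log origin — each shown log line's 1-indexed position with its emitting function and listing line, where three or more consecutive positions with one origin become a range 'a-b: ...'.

Answer: the error was raised in bind_quota, line 11.
The tell: At log position 5 the runs split — shown 'located slot 12', but the working version logs 'located slot 0'.
Call chain: main -> collect_span([12, 6, 2, 12, 9], 12) (called at line 35) -> bind_quota([12, 6, 2, 12, 9], 12) (called at line 22).
First divergence: position 5 — shown 'located slot 12', intended 'located slot 0'.
Intended log window:
  3: index_entries: 5 entries, threshold 12
  4: match at position 0
  5: located slot 0
  6: enter gauge_drift: left 24 right 3
Execution walk:
  index_entries([12, 6, 2, 12, 9], 12) -> 12  [called from bind_quota, line 9]
Log origin:
  1: logged in main at line 34
  2: logged in collect_span at line 21
  3: logged in index_entries at line 2
  4: logged in index_entries at line 5
  5: logged in bind_quota at line 10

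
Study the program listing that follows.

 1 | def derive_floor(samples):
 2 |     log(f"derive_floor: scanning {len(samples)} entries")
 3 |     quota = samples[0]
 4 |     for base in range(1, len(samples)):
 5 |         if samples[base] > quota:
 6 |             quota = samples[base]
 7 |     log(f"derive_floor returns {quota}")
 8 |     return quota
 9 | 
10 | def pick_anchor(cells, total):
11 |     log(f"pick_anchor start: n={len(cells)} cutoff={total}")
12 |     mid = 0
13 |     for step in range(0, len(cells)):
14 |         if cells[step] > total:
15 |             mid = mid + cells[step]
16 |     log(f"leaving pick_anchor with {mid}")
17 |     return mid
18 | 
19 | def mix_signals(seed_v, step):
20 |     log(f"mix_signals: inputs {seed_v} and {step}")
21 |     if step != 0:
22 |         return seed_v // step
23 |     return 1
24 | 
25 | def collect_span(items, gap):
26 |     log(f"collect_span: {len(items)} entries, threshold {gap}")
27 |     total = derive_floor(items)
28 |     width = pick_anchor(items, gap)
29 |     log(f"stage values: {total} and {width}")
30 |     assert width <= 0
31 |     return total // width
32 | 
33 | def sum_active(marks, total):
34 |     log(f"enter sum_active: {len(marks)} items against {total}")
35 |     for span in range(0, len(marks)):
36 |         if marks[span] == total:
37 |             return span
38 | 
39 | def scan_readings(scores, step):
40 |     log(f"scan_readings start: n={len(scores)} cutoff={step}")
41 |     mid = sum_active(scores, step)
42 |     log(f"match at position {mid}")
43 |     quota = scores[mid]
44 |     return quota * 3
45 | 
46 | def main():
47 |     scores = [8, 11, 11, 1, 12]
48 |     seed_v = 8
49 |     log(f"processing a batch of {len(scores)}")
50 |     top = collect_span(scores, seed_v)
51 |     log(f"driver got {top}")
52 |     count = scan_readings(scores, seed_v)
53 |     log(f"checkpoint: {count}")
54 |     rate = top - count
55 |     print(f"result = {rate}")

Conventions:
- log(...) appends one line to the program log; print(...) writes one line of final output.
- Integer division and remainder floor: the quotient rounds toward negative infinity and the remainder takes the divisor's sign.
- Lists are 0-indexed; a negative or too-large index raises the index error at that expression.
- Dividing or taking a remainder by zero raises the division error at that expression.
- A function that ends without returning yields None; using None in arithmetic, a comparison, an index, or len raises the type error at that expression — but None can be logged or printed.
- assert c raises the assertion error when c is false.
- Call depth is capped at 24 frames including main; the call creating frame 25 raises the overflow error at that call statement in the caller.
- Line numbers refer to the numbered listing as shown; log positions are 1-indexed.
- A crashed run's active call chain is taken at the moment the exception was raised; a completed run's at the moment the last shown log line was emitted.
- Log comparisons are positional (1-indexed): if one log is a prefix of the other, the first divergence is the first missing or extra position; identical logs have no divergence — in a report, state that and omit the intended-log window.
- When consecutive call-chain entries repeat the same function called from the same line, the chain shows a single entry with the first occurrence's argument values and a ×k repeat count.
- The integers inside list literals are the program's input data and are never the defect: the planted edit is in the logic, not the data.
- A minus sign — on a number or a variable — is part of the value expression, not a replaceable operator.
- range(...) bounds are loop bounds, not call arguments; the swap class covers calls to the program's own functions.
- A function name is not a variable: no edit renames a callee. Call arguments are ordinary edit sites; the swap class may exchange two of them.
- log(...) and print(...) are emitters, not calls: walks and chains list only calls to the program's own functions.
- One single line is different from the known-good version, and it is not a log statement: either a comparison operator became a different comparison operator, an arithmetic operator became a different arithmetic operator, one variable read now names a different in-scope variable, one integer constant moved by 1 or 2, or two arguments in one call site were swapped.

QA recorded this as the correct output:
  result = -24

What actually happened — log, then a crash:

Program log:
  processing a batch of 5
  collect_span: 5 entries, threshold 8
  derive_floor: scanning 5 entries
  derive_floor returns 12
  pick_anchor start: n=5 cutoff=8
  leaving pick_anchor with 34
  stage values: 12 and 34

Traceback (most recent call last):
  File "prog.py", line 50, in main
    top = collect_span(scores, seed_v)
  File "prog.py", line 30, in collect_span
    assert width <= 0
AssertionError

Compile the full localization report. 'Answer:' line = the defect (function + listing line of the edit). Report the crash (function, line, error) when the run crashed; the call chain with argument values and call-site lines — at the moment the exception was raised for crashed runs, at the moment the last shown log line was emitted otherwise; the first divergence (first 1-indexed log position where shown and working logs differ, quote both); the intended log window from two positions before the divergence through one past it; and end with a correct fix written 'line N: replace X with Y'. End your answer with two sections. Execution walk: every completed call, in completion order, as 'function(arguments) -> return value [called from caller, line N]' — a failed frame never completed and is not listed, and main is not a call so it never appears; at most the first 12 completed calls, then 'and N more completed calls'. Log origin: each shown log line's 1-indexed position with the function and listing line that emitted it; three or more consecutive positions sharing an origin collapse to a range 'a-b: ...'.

Answer: the defect is in collect_span at line 30.
Key fact: The faulty run's log stops after 7 lines; the working version's next line would be 'driver got 0'.
Crash: collect_span, line 30, AssertionError.
Call chain: main -> collect_span([8, 11, 11, 1, 12], 8) (called at line 50).
First divergence: position 8 — the faulty run's log ends after 7 lines; the working version continues with 'driver got 0'.
Intended log window:
  6: leaving pick_anchor with 34
  7: stage values: 12 and 34
  8: driver got 0
  9: scan_readings start: n=5 cutoff=8
Execution walk:
  derive_floor([8, 11, 11, 1, 12]) -> 12  [called from collect_span, line 27]
  pick_anchor([8, 11, 11, 1, 12], 8) -> 34  [called from collect_span, line 28]
Log origin:
  1 — main, line 49
  2 — collect_span, line 26
  3 — derive_floor, line 2
  4 — derive_floor, line 7
  5 — pick_anchor, line 11
  6 — pick_anchor, line 16
  7 — collect_span, line 29
A correct fix: line 30: replace `<=` with `>`.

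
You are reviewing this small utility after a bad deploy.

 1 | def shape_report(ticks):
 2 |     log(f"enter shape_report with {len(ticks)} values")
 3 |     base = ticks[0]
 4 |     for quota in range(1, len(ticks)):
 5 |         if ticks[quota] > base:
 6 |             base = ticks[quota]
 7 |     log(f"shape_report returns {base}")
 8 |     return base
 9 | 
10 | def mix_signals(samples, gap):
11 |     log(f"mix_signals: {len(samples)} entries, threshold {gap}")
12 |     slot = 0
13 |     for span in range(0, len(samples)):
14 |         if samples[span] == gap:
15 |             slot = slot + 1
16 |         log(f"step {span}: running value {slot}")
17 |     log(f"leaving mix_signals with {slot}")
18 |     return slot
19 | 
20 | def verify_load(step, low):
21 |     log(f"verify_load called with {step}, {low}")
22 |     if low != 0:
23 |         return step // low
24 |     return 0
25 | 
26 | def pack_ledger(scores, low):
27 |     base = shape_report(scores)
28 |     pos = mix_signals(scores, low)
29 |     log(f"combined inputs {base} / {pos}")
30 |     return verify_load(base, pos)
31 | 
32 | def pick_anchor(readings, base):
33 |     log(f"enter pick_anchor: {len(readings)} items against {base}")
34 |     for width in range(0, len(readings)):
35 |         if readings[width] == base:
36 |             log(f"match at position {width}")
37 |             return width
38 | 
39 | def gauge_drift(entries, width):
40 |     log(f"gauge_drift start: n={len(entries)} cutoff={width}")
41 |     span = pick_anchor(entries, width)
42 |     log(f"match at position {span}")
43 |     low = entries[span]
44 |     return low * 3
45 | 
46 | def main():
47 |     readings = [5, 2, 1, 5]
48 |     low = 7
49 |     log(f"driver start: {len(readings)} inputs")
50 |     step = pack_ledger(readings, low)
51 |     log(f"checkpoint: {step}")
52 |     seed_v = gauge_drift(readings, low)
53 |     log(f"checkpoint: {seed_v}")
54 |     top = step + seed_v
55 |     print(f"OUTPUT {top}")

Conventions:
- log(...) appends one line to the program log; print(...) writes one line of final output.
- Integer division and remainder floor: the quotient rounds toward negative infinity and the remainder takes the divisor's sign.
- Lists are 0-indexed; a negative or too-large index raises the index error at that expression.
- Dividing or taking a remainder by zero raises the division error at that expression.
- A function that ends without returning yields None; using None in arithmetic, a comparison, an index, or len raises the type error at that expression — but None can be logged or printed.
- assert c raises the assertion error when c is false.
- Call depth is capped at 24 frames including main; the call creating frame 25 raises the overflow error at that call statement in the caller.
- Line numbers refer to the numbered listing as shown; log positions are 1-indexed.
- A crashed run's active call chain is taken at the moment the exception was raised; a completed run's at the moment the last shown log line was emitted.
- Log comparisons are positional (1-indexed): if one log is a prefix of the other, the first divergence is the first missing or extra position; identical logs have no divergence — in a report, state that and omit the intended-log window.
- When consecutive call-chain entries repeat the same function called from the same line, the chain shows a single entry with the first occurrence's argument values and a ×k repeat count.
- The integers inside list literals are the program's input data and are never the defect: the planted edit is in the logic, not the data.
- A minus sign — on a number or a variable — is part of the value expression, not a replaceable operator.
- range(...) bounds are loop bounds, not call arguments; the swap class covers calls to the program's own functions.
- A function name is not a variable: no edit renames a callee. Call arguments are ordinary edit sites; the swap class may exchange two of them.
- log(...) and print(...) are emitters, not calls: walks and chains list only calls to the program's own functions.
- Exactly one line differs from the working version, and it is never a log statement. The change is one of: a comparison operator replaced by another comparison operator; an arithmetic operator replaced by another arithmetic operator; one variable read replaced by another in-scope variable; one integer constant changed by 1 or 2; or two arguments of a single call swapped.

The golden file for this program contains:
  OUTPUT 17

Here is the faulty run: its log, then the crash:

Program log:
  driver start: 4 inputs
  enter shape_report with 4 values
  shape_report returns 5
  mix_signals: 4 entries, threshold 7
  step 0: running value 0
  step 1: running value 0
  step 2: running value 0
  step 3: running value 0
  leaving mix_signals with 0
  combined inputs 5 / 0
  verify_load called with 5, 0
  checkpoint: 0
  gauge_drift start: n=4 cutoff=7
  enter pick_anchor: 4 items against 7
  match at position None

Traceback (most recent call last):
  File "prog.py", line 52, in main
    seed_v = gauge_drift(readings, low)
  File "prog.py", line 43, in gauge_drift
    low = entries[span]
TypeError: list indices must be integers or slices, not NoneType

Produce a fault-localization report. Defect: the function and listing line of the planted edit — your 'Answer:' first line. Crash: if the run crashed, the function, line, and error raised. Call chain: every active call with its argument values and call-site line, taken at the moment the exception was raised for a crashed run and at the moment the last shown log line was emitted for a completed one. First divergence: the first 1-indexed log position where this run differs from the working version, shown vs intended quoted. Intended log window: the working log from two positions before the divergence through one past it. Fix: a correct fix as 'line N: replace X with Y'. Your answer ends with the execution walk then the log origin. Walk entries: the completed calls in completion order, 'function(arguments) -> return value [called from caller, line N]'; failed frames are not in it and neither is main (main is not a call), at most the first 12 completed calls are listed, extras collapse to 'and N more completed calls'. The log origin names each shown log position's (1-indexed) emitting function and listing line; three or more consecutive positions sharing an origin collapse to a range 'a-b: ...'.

Answer: the defect is in main at line 48.
Core observation: The log first diverges at position 4: the faulty run prints 'mix_signals: 4 entries, threshold 7' where the working version prints 'mix_signals: 4 entries, threshold 5'.
Crash: gauge_drift, line 43, TypeError.
Call chain: main -> gauge_drift([5, 2, 1, 5], 7) (called at line 52).
First divergence: position 4 — the shown line 'mix_signals: 4 entries, threshold 7' should read 'mix_signals: 4 entries, threshold 5'.
Intended log window:
  2: enter shape_report with 4 values
  3: shape_report returns 5
  4: mix_signals: 4 entries, threshold 5
  5: step 0: running value 1
Execution walk:
  shape_report([5, 2, 1, 5]) -> 5  [called from pack_ledger, line 27]
  mix_signals([5, 2, 1, 5], 7) -> 0  [called from pack_ledger, line 28]
  verify_load(5, 0) -> 0  [called from pack_ledger, line 30]
  pack_ledger([5, 2, 1, 5], 7) -> 0  [called from main, line 50]
  pick_anchor([5, 2, 1, 5], 7) -> None  [called from gauge_drift, line 41]
Log origin:
  1: from main, line 49
  2: from shape_report, line 2
  3: from shape_report, line 7
  4: from mix_signals, line 11
  5-8: from mix_signals, line 16
  9: from mix_signals, line 17
  10: from pack_ledger, line 29
  11: from verify_load, line 21
  12: from main, line 51
  13: from gauge_drift, line 40
  14: from pick_anchor, line 33
  15: from gauge_drift, line 42
A correct fix: line 48: replace `7` with `5`.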